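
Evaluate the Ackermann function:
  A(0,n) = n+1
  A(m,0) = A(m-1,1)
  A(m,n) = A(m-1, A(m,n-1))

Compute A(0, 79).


A(0, 79) = 80
Result: A(0, 79) = 80

80


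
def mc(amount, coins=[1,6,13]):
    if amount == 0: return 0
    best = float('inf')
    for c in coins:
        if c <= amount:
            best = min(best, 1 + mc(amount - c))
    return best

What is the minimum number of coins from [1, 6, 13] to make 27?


Building up with DP:
mc(0) = 0
mc(1) = min(1+mc(0)=1+0=1) = 1
mc(2) = min(1+mc(1)=1+1=2) = 2
mc(3) = min(1+mc(2)=1+2=3) = 3
mc(4) = min(1+mc(3)=1+3=4) = 4
mc(5) = min(1+mc(4)=1+4=5) = 5
mc(6) = min(1+mc(5)=1+5=6, 1+mc(0)=1+0=1) = 1
mc(7) = min(1+mc(6)=1+1=2, 1+mc(1)=1+1=2) = 2
mc(8) = min(1+mc(7)=1+2=3, 1+mc(2)=1+2=3) = 3
mc(9) = min(1+mc(8)=1+3=4, 1+mc(3)=1+3=4) = 4
mc(10) = min(1+mc(9)=1+4=5, 1+mc(4)=1+4=5) = 5
mc(11) = min(1+mc(10)=1+5=6, 1+mc(5)=1+5=6) = 6
mc(12) = min(1+mc(11)=1+6=7, 1+mc(6)=1+1=2) = 2
mc(13) = min(1+mc(12)=1+2=3, 1+mc(7)=1+2=3, 1+mc(0)=1+0=1) = 1
mc(14) = min(1+mc(13)=1+1=2, 1+mc(8)=1+3=4, 1+mc(1)=1+1=2) = 2
mc(15) = min(1+mc(14)=1+2=3, 1+mc(9)=1+4=5, 1+mc(2)=1+2=3) = 3
mc(16) = min(1+mc(15)=1+3=4, 1+mc(10)=1+5=6, 1+mc(3)=1+3=4) = 4
mc(17) = min(1+mc(16)=1+4=5, 1+mc(11)=1+6=7, 1+mc(4)=1+4=5) = 5
mc(18) = min(1+mc(17)=1+5=6, 1+mc(12)=1+2=3, 1+mc(5)=1+5=6) = 3
mc(19) = min(1+mc(18)=1+3=4, 1+mc(13)=1+1=2, 1+mc(6)=1+1=2) = 2
mc(20) = min(1+mc(19)=1+2=3, 1+mc(14)=1+2=3, 1+mc(7)=1+2=3) = 3
mc(21) = min(1+mc(20)=1+3=4, 1+mc(15)=1+3=4, 1+mc(8)=1+3=4) = 4
mc(22) = min(1+mc(21)=1+4=5, 1+mc(16)=1+4=5, 1+mc(9)=1+4=5) = 5
mc(23) = min(1+mc(22)=1+5=6, 1+mc(17)=1+5=6, 1+mc(10)=1+5=6) = 6
mc(24) = min(1+mc(23)=1+6=7, 1+mc(18)=1+3=4, 1+mc(11)=1+6=7) = 4
mc(25) = min(1+mc(24)=1+4=5, 1+mc(19)=1+2=3, 1+mc(12)=1+2=3) = 3
mc(26) = min(1+mc(25)=1+3=4, 1+mc(20)=1+3=4, 1+mc(13)=1+1=2) = 2
mc(27) = min(1+mc(26)=1+2=3, 1+mc(21)=1+4=5, 1+mc(14)=1+2=3) = 3

3


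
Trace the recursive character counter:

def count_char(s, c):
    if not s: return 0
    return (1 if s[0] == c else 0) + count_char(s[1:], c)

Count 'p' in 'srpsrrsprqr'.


s[0]='s' != 'p' -> 0
s[0]='r' != 'p' -> 0
s[0]='p' == 'p' -> 1
s[0]='s' != 'p' -> 0
s[0]='r' != 'p' -> 0
s[0]='r' != 'p' -> 0
s[0]='s' != 'p' -> 0
s[0]='p' == 'p' -> 1
s[0]='r' != 'p' -> 0
s[0]='q' != 'p' -> 0
s[0]='r' != 'p' -> 0
Sum: 0 + 0 + 1 + 0 + 0 + 0 + 0 + 1 + 0 + 0 + 0 = 2

2


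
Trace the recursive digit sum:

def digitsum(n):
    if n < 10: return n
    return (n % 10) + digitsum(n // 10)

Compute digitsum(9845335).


digitsum(9845335) = 5 + digitsum(984533)
digitsum(984533) = 3 + digitsum(98453)
digitsum(98453) = 3 + digitsum(9845)
digitsum(9845) = 5 + digitsum(984)
digitsum(984) = 4 + digitsum(98)
digitsum(98) = 8 + digitsum(9)
digitsum(9) = 9  (base case)
Total: 5 + 3 + 3 + 5 + 4 + 8 + 9 = 37

37


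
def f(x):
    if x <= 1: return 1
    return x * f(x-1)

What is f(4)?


f(4)
= 4 * f(3)
= 4 * 3 * f(2)
= 4 * 3 * 2 * f(1)
= 4 * 3 * 2 * 1
= 24

24


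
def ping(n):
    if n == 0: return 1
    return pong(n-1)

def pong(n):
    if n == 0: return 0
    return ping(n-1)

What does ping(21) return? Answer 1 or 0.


ping(21) = pong(20)
pong(20) = ping(19)
ping(19) = pong(18)
pong(18) = ping(17)
ping(17) = pong(16)
pong(16) = ping(15)
ping(15) = pong(14)
pong(14) = ping(13)
ping(13) = pong(12)
pong(12) = ping(11)
ping(11) = pong(10)
pong(10) = ping(9)
ping(9) = pong(8)
pong(8) = ping(7)
ping(7) = pong(6)
pong(6) = ping(5)
ping(5) = pong(4)
pong(4) = ping(3)
ping(3) = pong(2)
pong(2) = ping(1)
ping(1) = pong(0)
pong(0) = 0  (base case)
Result: 0

0


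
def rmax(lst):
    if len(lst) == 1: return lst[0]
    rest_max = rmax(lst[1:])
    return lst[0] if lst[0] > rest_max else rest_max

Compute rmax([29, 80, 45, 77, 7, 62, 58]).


rmax([29, 80, 45, 77, 7, 62, 58]): compare 29 with rmax([80, 45, 77, 7, 62, 58])
rmax([80, 45, 77, 7, 62, 58]): compare 80 with rmax([45, 77, 7, 62, 58])
rmax([45, 77, 7, 62, 58]): compare 45 with rmax([77, 7, 62, 58])
rmax([77, 7, 62, 58]): compare 77 with rmax([7, 62, 58])
rmax([7, 62, 58]): compare 7 with rmax([62, 58])
rmax([62, 58]): compare 62 with rmax([58])
rmax([58]) = 58  (base case)
Compare 62 with 58 -> 62
Compare 7 with 62 -> 62
Compare 77 with 62 -> 77
Compare 45 with 77 -> 77
Compare 80 with 77 -> 80
Compare 29 with 80 -> 80

80


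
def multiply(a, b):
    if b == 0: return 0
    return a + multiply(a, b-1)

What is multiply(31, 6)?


multiply(31, 6) = 31 + multiply(31, 5)
multiply(31, 5) = 31 + multiply(31, 4)
multiply(31, 4) = 31 + multiply(31, 3)
multiply(31, 3) = 31 + multiply(31, 2)
multiply(31, 2) = 31 + multiply(31, 1)
multiply(31, 1) = 31 + multiply(31, 0)
multiply(31, 0) = 0  (base case)
Total: 31 + 31 + 31 + 31 + 31 + 31 + 0 = 186

186


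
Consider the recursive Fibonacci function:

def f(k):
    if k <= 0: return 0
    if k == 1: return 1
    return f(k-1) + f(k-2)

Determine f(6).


Computing f(6) bottom-up:
f(0) = 0
f(1) = 1
f(2) = f(1) + f(0) = 1 + 0 = 1
f(3) = f(2) + f(1) = 1 + 1 = 2
f(4) = f(3) + f(2) = 2 + 1 = 3
f(5) = f(4) + f(3) = 3 + 2 = 5
f(6) = f(5) + f(4) = 5 + 3 = 8

8


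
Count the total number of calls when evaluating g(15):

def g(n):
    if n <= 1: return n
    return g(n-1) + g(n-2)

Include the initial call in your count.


Let C(n) = total calls for g(n)
C(0) = 1, C(1) = 1
C(2) = 1 + C(1) + C(0) = 1 + 1 + 1 = 3
C(3) = 1 + C(2) + C(1) = 1 + 3 + 1 = 5
C(4) = 1 + C(3) + C(2) = 1 + 5 + 3 = 9
C(5) = 1 + C(4) + C(3) = 1 + 9 + 5 = 15
C(6) = 1 + C(5) + C(4) = 1 + 15 + 9 = 25
C(7) = 1 + C(6) + C(5) = 1 + 25 + 15 = 41
C(8) = 1 + C(7) + C(6) = 1 + 41 + 25 = 67
C(9) = 1 + C(8) + C(7) = 1 + 67 + 41 = 109
C(10) = 1 + C(9) + C(8) = 1 + 109 + 67 = 177
C(11) = 1 + C(10) + C(9) = 1 + 177 + 109 = 287
C(12) = 1 + C(11) + C(10) = 1 + 287 + 177 = 465
C(13) = 1 + C(12) + C(11) = 1 + 465 + 287 = 753
C(14) = 1 + C(13) + C(12) = 1 + 753 + 465 = 1219
C(15) = 1 + C(14) + C(13) = 1 + 1219 + 753 = 1973

1973


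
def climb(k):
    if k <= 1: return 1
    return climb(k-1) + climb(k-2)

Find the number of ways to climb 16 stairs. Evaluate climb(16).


Building up from base cases:
climb(0) = 1
climb(1) = 1
climb(2) = climb(1) + climb(0) = 1 + 1 = 2
climb(3) = climb(2) + climb(1) = 2 + 1 = 3
climb(4) = climb(3) + climb(2) = 3 + 2 = 5
climb(5) = climb(4) + climb(3) = 5 + 3 = 8
climb(6) = climb(5) + climb(4) = 8 + 5 = 13
climb(7) = climb(6) + climb(5) = 13 + 8 = 21
climb(8) = climb(7) + climb(6) = 21 + 13 = 34
climb(9) = climb(8) + climb(7) = 34 + 21 = 55
climb(10) = climb(9) + climb(8) = 55 + 34 = 89
climb(11) = climb(10) + climb(9) = 89 + 55 = 144
climb(12) = climb(11) + climb(10) = 144 + 89 = 233
climb(13) = climb(12) + climb(11) = 233 + 144 = 377
climb(14) = climb(13) + climb(12) = 377 + 233 = 610
climb(15) = climb(14) + climb(13) = 610 + 377 = 987
climb(16) = climb(15) + climb(14) = 987 + 610 = 1597

1597


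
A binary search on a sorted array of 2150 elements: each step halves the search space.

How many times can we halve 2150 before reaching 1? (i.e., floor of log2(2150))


2150 / 2 = 1075
1075 / 2 = 537
537 / 2 = 268
268 / 2 = 134
134 / 2 = 67
67 / 2 = 33
33 / 2 = 16
16 / 2 = 8
8 / 2 = 4
4 / 2 = 2
2 / 2 = 1
Reached 1 after 11 halvings

11


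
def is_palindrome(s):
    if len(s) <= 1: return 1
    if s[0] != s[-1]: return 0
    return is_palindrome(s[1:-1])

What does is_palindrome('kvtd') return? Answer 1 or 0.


is_palindrome('kvtd'): s[0]='k' != s[-1]='d' -> return 0
Result: 0 (not a palindrome)

0


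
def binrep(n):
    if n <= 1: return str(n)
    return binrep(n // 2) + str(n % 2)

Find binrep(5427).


binrep(5427) = binrep(2713) + '1'
binrep(2713) = binrep(1356) + '1'
binrep(1356) = binrep(678) + '0'
binrep(678) = binrep(339) + '0'
binrep(339) = binrep(169) + '1'
binrep(169) = binrep(84) + '1'
binrep(84) = binrep(42) + '0'
binrep(42) = binrep(21) + '0'
binrep(21) = binrep(10) + '1'
binrep(10) = binrep(5) + '0'
binrep(5) = binrep(2) + '1'
binrep(2) = binrep(1) + '0'
binrep(1) = '1'  (base case)
Concatenating: '1' + '0' + '1' + '0' + '1' + '0' + '0' + '1' + '1' + '0' + '0' + '1' + '1' = '1010100110011'

1010100110011


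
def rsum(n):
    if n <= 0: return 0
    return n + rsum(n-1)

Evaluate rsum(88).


rsum(88)
= 88 + 87 + 86 + 85 + 84 + 83 + 82 + 81 + 80 + 79 + 78 + 77 + 76 + 75 + 74 + 73 + 72 + 71 + 70 + 69 + 68 + 67 + 66 + 65 + 64 + 63 + 62 + 61 + 60 + 59 + 58 + 57 + 56 + 55 + 54 + 53 + 52 + 51 + 50 + 49 + 48 + 47 + 46 + 45 + 44 + 43 + 42 + 41 + 40 + 39 + 38 + 37 + 36 + 35 + 34 + 33 + 32 + 31 + 30 + 29 + 28 + 27 + 26 + 25 + 24 + 23 + 22 + 21 + 20 + 19 + 18 + 17 + 16 + 15 + 14 + 13 + 12 + 11 + 10 + 9 + 8 + 7 + 6 + 5 + 4 + 3 + 2 + 1 + rsum(0)
= 88 + 87 + 86 + 85 + 84 + 83 + 82 + 81 + 80 + 79 + 78 + 77 + 76 + 75 + 74 + 73 + 72 + 71 + 70 + 69 + 68 + 67 + 66 + 65 + 64 + 63 + 62 + 61 + 60 + 59 + 58 + 57 + 56 + 55 + 54 + 53 + 52 + 51 + 50 + 49 + 48 + 47 + 46 + 45 + 44 + 43 + 42 + 41 + 40 + 39 + 38 + 37 + 36 + 35 + 34 + 33 + 32 + 31 + 30 + 29 + 28 + 27 + 26 + 25 + 24 + 23 + 22 + 21 + 20 + 19 + 18 + 17 + 16 + 15 + 14 + 13 + 12 + 11 + 10 + 9 + 8 + 7 + 6 + 5 + 4 + 3 + 2 + 1 + 0
= 3916

3916


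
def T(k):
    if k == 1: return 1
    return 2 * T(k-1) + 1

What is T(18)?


T(18) = 2 * T(17) + 1
T(17) = 2 * T(16) + 1
T(16) = 2 * T(15) + 1
T(15) = 2 * T(14) + 1
T(14) = 2 * T(13) + 1
T(13) = 2 * T(12) + 1
T(12) = 2 * T(11) + 1
T(11) = 2 * T(10) + 1
T(10) = 2 * T(9) + 1
T(9) = 2 * T(8) + 1
T(8) = 2 * T(7) + 1
T(7) = 2 * T(6) + 1
T(6) = 2 * T(5) + 1
T(5) = 2 * T(4) + 1
T(4) = 2 * T(3) + 1
T(3) = 2 * T(2) + 1
T(2) = 2 * T(1) + 1
T(1) = 1  (base case)
T(2) = 2 * 1 + 1 = 3
T(3) = 2 * 3 + 1 = 7
T(4) = 2 * 7 + 1 = 15
T(5) = 2 * 15 + 1 = 31
T(6) = 2 * 31 + 1 = 63
T(7) = 2 * 63 + 1 = 127
T(8) = 2 * 127 + 1 = 255
T(9) = 2 * 255 + 1 = 511
T(10) = 2 * 511 + 1 = 1023
T(11) = 2 * 1023 + 1 = 2047
T(12) = 2 * 2047 + 1 = 4095
T(13) = 2 * 4095 + 1 = 8191
T(14) = 2 * 8191 + 1 = 16383
T(15) = 2 * 16383 + 1 = 32767
T(16) = 2 * 32767 + 1 = 65535
T(17) = 2 * 65535 + 1 = 131071
T(18) = 2 * 131071 + 1 = 262143

262143


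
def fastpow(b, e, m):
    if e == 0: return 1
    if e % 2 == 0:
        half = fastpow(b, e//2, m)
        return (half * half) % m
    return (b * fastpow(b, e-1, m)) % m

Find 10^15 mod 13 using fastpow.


fastpow(10, 15, 13): e is odd, compute fastpow(10, 14, 13)
  fastpow(10, 14, 13): e is even, compute fastpow(10, 7, 13)
    fastpow(10, 7, 13): e is odd, compute fastpow(10, 6, 13)
      fastpow(10, 6, 13): e is even, compute fastpow(10, 3, 13)
        fastpow(10, 3, 13): e is odd, compute fastpow(10, 2, 13)
          fastpow(10, 2, 13): e is even, compute fastpow(10, 1, 13)
          fastpow(10, 1, 13): e is odd, compute fastpow(10, 0, 13)
          fastpow(10, 0, 13) = 1
          (10 * 1) % 13 = 10
          half=10, (10*10) % 13 = 9
        (10 * 9) % 13 = 12
      half=12, (12*12) % 13 = 1
    (10 * 1) % 13 = 10
  half=10, (10*10) % 13 = 9
(10 * 9) % 13 = 12

12


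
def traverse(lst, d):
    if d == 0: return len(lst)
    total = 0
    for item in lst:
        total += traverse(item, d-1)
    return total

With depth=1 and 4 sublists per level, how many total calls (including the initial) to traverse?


At depth 0 (root): 1 call
At depth 1: each of 1 parents calls traverse on 4 children = 4 calls
Total: 1 + 4 = 5

5


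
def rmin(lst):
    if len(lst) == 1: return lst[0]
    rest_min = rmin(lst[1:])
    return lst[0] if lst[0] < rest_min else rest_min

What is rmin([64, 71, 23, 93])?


rmin([64, 71, 23, 93]): compare 64 with rmin([71, 23, 93])
rmin([71, 23, 93]): compare 71 with rmin([23, 93])
rmin([23, 93]): compare 23 with rmin([93])
rmin([93]) = 93  (base case)
Compare 23 with 93 -> 23
Compare 71 with 23 -> 23
Compare 64 with 23 -> 23

23


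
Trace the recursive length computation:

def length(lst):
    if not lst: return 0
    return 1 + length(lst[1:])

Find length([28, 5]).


length([28, 5]) = 1 + length([5])
length([5]) = 1 + length([])
length([]) = 0  (base case)
Unwinding: 1 + 1 + 0 = 2

2


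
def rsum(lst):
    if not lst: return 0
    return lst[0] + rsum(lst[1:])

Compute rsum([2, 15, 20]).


rsum([2, 15, 20]) = 2 + rsum([15, 20])
rsum([15, 20]) = 15 + rsum([20])
rsum([20]) = 20 + rsum([])
rsum([]) = 0  (base case)
Total: 2 + 15 + 20 + 0 = 37

37


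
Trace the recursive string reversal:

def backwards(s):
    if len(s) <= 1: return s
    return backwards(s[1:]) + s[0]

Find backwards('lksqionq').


backwards('lksqionq') = backwards('ksqionq') + 'l'
backwards('ksqionq') = backwards('sqionq') + 'k'
backwards('sqionq') = backwards('qionq') + 's'
backwards('qionq') = backwards('ionq') + 'q'
backwards('ionq') = backwards('onq') + 'i'
backwards('onq') = backwards('nq') + 'o'
backwards('nq') = backwards('q') + 'n'
backwards('q') = 'q'  (base case)
Concatenating: 'q' + 'n' + 'o' + 'i' + 'q' + 's' + 'k' + 'l' = 'qnoiqskl'

qnoiqskl


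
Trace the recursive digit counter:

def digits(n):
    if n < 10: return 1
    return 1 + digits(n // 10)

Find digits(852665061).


digits(852665061) = 1 + digits(85266506)
digits(85266506) = 1 + digits(8526650)
digits(8526650) = 1 + digits(852665)
digits(852665) = 1 + digits(85266)
digits(85266) = 1 + digits(8526)
digits(8526) = 1 + digits(852)
digits(852) = 1 + digits(85)
digits(85) = 1 + digits(8)
digits(8) = 1  (base case: 8 < 10)
Unwinding: 1 + 1 + 1 + 1 + 1 + 1 + 1 + 1 + 1 = 9

9


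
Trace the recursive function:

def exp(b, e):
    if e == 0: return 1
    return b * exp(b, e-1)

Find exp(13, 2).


exp(13, 2)
= 13 * exp(13, 1)
= 13 * 13 * exp(13, 0)
= 13 * 13 * 1
= 169

169


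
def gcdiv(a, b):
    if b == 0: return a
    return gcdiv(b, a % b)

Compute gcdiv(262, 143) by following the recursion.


gcdiv(262, 143) = gcdiv(143, 119)
gcdiv(143, 119) = gcdiv(119, 24)
gcdiv(119, 24) = gcdiv(24, 23)
gcdiv(24, 23) = gcdiv(23, 1)
gcdiv(23, 1) = gcdiv(1, 0)
gcdiv(1, 0) = 1  (base case)

1


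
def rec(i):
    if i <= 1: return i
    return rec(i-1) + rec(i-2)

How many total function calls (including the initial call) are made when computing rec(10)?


Let C(n) = total calls for rec(n)
C(0) = 1, C(1) = 1
C(2) = 1 + C(1) + C(0) = 1 + 1 + 1 = 3
C(3) = 1 + C(2) + C(1) = 1 + 3 + 1 = 5
C(4) = 1 + C(3) + C(2) = 1 + 5 + 3 = 9
C(5) = 1 + C(4) + C(3) = 1 + 9 + 5 = 15
C(6) = 1 + C(5) + C(4) = 1 + 15 + 9 = 25
C(7) = 1 + C(6) + C(5) = 1 + 25 + 15 = 41
C(8) = 1 + C(7) + C(6) = 1 + 41 + 25 = 67
C(9) = 1 + C(8) + C(7) = 1 + 67 + 41 = 109
C(10) = 1 + C(9) + C(8) = 1 + 109 + 67 = 177

177


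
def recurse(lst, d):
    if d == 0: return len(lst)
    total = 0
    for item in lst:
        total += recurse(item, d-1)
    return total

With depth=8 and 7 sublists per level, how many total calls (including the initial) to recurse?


At depth 0 (root): 1 call
At depth 1: each of 1 parents calls recurse on 7 children = 7 calls
At depth 2: each of 7 parents calls recurse on 7 children = 49 calls
At depth 3: each of 49 parents calls recurse on 7 children = 343 calls
At depth 4: each of 343 parents calls recurse on 7 children = 2401 calls
At depth 5: each of 2401 parents calls recurse on 7 children = 16807 calls
At depth 6: each of 16807 parents calls recurse on 7 children = 117649 calls
At depth 7: each of 117649 parents calls recurse on 7 children = 823543 calls
At depth 8: each of 823543 parents calls recurse on 7 children = 5764801 calls
Total: 1 + 7 + 49 + 343 + 2401 + 16807 + 117649 + 823543 + 5764801 = 6725601

6725601


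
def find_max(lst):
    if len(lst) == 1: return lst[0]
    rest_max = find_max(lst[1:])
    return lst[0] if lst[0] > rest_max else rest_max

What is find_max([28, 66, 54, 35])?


find_max([28, 66, 54, 35]): compare 28 with find_max([66, 54, 35])
find_max([66, 54, 35]): compare 66 with find_max([54, 35])
find_max([54, 35]): compare 54 with find_max([35])
find_max([35]) = 35  (base case)
Compare 54 with 35 -> 54
Compare 66 with 54 -> 66
Compare 28 with 66 -> 66

66


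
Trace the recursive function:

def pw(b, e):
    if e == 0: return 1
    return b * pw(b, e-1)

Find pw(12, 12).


pw(12, 12)
= 12 * pw(12, 11)
= 12 * 12 * pw(12, 10)
= 12 * 12 * 12 * pw(12, 9)
= 12 * 12 * 12 * 12 * pw(12, 8)
= 12 * 12 * 12 * 12 * 12 * pw(12, 7)
= 12 * 12 * 12 * 12 * 12 * 12 * pw(12, 6)
= 12 * 12 * 12 * 12 * 12 * 12 * 12 * pw(12, 5)
= 12 * 12 * 12 * 12 * 12 * 12 * 12 * 12 * pw(12, 4)
= 12 * 12 * 12 * 12 * 12 * 12 * 12 * 12 * 12 * pw(12, 3)
= 12 * 12 * 12 * 12 * 12 * 12 * 12 * 12 * 12 * 12 * pw(12, 2)
= 12 * 12 * 12 * 12 * 12 * 12 * 12 * 12 * 12 * 12 * 12 * pw(12, 1)
= 12 * 12 * 12 * 12 * 12 * 12 * 12 * 12 * 12 * 12 * 12 * 12 * pw(12, 0)
= 12 * 12 * 12 * 12 * 12 * 12 * 12 * 12 * 12 * 12 * 12 * 12 * 1
= 8916100448256

8916100448256


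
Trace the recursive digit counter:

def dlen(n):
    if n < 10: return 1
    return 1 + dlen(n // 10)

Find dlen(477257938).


dlen(477257938) = 1 + dlen(47725793)
dlen(47725793) = 1 + dlen(4772579)
dlen(4772579) = 1 + dlen(477257)
dlen(477257) = 1 + dlen(47725)
dlen(47725) = 1 + dlen(4772)
dlen(4772) = 1 + dlen(477)
dlen(477) = 1 + dlen(47)
dlen(47) = 1 + dlen(4)
dlen(4) = 1  (base case: 4 < 10)
Unwinding: 1 + 1 + 1 + 1 + 1 + 1 + 1 + 1 + 1 = 9

9


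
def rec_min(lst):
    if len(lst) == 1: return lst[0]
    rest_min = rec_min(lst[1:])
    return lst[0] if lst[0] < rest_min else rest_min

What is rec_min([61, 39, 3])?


rec_min([61, 39, 3]): compare 61 with rec_min([39, 3])
rec_min([39, 3]): compare 39 with rec_min([3])
rec_min([3]) = 3  (base case)
Compare 39 with 3 -> 3
Compare 61 with 3 -> 3

3


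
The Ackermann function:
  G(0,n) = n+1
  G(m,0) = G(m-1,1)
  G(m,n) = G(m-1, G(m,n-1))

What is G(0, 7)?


G(0, 7) = 8
Result: G(0, 7) = 8

8


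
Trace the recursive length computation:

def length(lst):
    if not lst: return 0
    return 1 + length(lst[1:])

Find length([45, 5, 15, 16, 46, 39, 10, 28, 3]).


length([45, 5, 15, 16, 46, 39, 10, 28, 3]) = 1 + length([5, 15, 16, 46, 39, 10, 28, 3])
length([5, 15, 16, 46, 39, 10, 28, 3]) = 1 + length([15, 16, 46, 39, 10, 28, 3])
length([15, 16, 46, 39, 10, 28, 3]) = 1 + length([16, 46, 39, 10, 28, 3])
length([16, 46, 39, 10, 28, 3]) = 1 + length([46, 39, 10, 28, 3])
length([46, 39, 10, 28, 3]) = 1 + length([39, 10, 28, 3])
length([39, 10, 28, 3]) = 1 + length([10, 28, 3])
length([10, 28, 3]) = 1 + length([28, 3])
length([28, 3]) = 1 + length([3])
length([3]) = 1 + length([])
length([]) = 0  (base case)
Unwinding: 1 + 1 + 1 + 1 + 1 + 1 + 1 + 1 + 1 + 0 = 9

9


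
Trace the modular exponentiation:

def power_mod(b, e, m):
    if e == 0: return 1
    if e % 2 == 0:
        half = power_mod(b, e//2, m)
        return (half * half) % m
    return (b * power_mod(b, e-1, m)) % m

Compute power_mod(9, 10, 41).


power_mod(9, 10, 41): e is even, compute power_mod(9, 5, 41)
  power_mod(9, 5, 41): e is odd, compute power_mod(9, 4, 41)
    power_mod(9, 4, 41): e is even, compute power_mod(9, 2, 41)
      power_mod(9, 2, 41): e is even, compute power_mod(9, 1, 41)
        power_mod(9, 1, 41): e is odd, compute power_mod(9, 0, 41)
          power_mod(9, 0, 41) = 1
        (9 * 1) % 41 = 9
      half=9, (9*9) % 41 = 40
    half=40, (40*40) % 41 = 1
  (9 * 1) % 41 = 9
half=9, (9*9) % 41 = 40

40


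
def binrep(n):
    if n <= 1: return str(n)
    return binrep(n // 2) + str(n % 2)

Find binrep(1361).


binrep(1361) = binrep(680) + '1'
binrep(680) = binrep(340) + '0'
binrep(340) = binrep(170) + '0'
binrep(170) = binrep(85) + '0'
binrep(85) = binrep(42) + '1'
binrep(42) = binrep(21) + '0'
binrep(21) = binrep(10) + '1'
binrep(10) = binrep(5) + '0'
binrep(5) = binrep(2) + '1'
binrep(2) = binrep(1) + '0'
binrep(1) = '1'  (base case)
Concatenating: '1' + '0' + '1' + '0' + '1' + '0' + '1' + '0' + '0' + '0' + '1' = '10101010001'

10101010001


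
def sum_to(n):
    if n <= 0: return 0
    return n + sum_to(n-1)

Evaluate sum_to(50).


sum_to(50)
= 50 + 49 + 48 + 47 + 46 + 45 + 44 + 43 + 42 + 41 + 40 + 39 + 38 + 37 + 36 + 35 + 34 + 33 + 32 + 31 + 30 + 29 + 28 + 27 + 26 + 25 + 24 + 23 + 22 + 21 + 20 + 19 + 18 + 17 + 16 + 15 + 14 + 13 + 12 + 11 + 10 + 9 + 8 + 7 + 6 + 5 + 4 + 3 + 2 + 1 + sum_to(0)
= 50 + 49 + 48 + 47 + 46 + 45 + 44 + 43 + 42 + 41 + 40 + 39 + 38 + 37 + 36 + 35 + 34 + 33 + 32 + 31 + 30 + 29 + 28 + 27 + 26 + 25 + 24 + 23 + 22 + 21 + 20 + 19 + 18 + 17 + 16 + 15 + 14 + 13 + 12 + 11 + 10 + 9 + 8 + 7 + 6 + 5 + 4 + 3 + 2 + 1 + 0
= 1275

1275


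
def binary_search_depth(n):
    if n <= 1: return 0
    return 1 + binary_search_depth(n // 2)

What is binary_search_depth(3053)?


3053 / 2 = 1526
1526 / 2 = 763
763 / 2 = 381
381 / 2 = 190
190 / 2 = 95
95 / 2 = 47
47 / 2 = 23
23 / 2 = 11
11 / 2 = 5
5 / 2 = 2
2 / 2 = 1
Reached 1 after 11 halvings

11


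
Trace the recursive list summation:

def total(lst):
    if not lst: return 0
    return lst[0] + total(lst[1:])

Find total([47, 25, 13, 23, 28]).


total([47, 25, 13, 23, 28]) = 47 + total([25, 13, 23, 28])
total([25, 13, 23, 28]) = 25 + total([13, 23, 28])
total([13, 23, 28]) = 13 + total([23, 28])
total([23, 28]) = 23 + total([28])
total([28]) = 28 + total([])
total([]) = 0  (base case)
Total: 47 + 25 + 13 + 23 + 28 + 0 = 136

136


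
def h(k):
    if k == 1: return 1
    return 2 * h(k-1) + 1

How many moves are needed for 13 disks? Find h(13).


h(13) = 2 * h(12) + 1
h(12) = 2 * h(11) + 1
h(11) = 2 * h(10) + 1
h(10) = 2 * h(9) + 1
h(9) = 2 * h(8) + 1
h(8) = 2 * h(7) + 1
h(7) = 2 * h(6) + 1
h(6) = 2 * h(5) + 1
h(5) = 2 * h(4) + 1
h(4) = 2 * h(3) + 1
h(3) = 2 * h(2) + 1
h(2) = 2 * h(1) + 1
h(1) = 1  (base case)
h(2) = 2 * 1 + 1 = 3
h(3) = 2 * 3 + 1 = 7
h(4) = 2 * 7 + 1 = 15
h(5) = 2 * 15 + 1 = 31
h(6) = 2 * 31 + 1 = 63
h(7) = 2 * 63 + 1 = 127
h(8) = 2 * 127 + 1 = 255
h(9) = 2 * 255 + 1 = 511
h(10) = 2 * 511 + 1 = 1023
h(11) = 2 * 1023 + 1 = 2047
h(12) = 2 * 2047 + 1 = 4095
h(13) = 2 * 4095 + 1 = 8191

8191


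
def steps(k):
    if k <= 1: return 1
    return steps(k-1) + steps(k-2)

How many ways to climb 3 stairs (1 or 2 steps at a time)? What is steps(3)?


Building up from base cases:
steps(0) = 1
steps(1) = 1
steps(2) = steps(1) + steps(0) = 1 + 1 = 2
steps(3) = steps(2) + steps(1) = 2 + 1 = 3

3


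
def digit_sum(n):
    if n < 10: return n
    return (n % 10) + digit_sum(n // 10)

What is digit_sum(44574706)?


digit_sum(44574706) = 6 + digit_sum(4457470)
digit_sum(4457470) = 0 + digit_sum(445747)
digit_sum(445747) = 7 + digit_sum(44574)
digit_sum(44574) = 4 + digit_sum(4457)
digit_sum(4457) = 7 + digit_sum(445)
digit_sum(445) = 5 + digit_sum(44)
digit_sum(44) = 4 + digit_sum(4)
digit_sum(4) = 4  (base case)
Total: 6 + 0 + 7 + 4 + 7 + 5 + 4 + 4 = 37

37


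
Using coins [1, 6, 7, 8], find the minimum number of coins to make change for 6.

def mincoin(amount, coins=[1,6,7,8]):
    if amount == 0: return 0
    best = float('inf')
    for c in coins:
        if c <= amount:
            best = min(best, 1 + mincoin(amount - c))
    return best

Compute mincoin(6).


Building up with DP:
mincoin(0) = 0
mincoin(1) = min(1+mincoin(0)=1+0=1) = 1
mincoin(2) = min(1+mincoin(1)=1+1=2) = 2
mincoin(3) = min(1+mincoin(2)=1+2=3) = 3
mincoin(4) = min(1+mincoin(3)=1+3=4) = 4
mincoin(5) = min(1+mincoin(4)=1+4=5) = 5
mincoin(6) = min(1+mincoin(5)=1+5=6, 1+mincoin(0)=1+0=1) = 1

1


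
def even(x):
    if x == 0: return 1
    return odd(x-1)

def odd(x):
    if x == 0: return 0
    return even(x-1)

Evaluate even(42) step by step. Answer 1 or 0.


even(42) = odd(41)
odd(41) = even(40)
even(40) = odd(39)
odd(39) = even(38)
even(38) = odd(37)
odd(37) = even(36)
even(36) = odd(35)
odd(35) = even(34)
even(34) = odd(33)
odd(33) = even(32)
even(32) = odd(31)
odd(31) = even(30)
even(30) = odd(29)
odd(29) = even(28)
even(28) = odd(27)
odd(27) = even(26)
even(26) = odd(25)
odd(25) = even(24)
even(24) = odd(23)
odd(23) = even(22)
even(22) = odd(21)
odd(21) = even(20)
even(20) = odd(19)
odd(19) = even(18)
even(18) = odd(17)
odd(17) = even(16)
even(16) = odd(15)
odd(15) = even(14)
even(14) = odd(13)
odd(13) = even(12)
even(12) = odd(11)
odd(11) = even(10)
even(10) = odd(9)
odd(9) = even(8)
even(8) = odd(7)
odd(7) = even(6)
even(6) = odd(5)
odd(5) = even(4)
even(4) = odd(3)
odd(3) = even(2)
even(2) = odd(1)
odd(1) = even(0)
even(0) = 1  (base case)
Result: 1

1


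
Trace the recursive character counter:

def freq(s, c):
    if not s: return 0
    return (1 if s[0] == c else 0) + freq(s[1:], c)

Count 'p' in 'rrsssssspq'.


s[0]='r' != 'p' -> 0
s[0]='r' != 'p' -> 0
s[0]='s' != 'p' -> 0
s[0]='s' != 'p' -> 0
s[0]='s' != 'p' -> 0
s[0]='s' != 'p' -> 0
s[0]='s' != 'p' -> 0
s[0]='s' != 'p' -> 0
s[0]='p' == 'p' -> 1
s[0]='q' != 'p' -> 0
Sum: 0 + 0 + 0 + 0 + 0 + 0 + 0 + 0 + 1 + 0 = 1

1


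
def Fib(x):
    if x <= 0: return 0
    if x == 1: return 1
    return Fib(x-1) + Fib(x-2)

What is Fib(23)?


Computing Fib(23) bottom-up:
Fib(0) = 0
Fib(1) = 1
Fib(2) = Fib(1) + Fib(0) = 1 + 0 = 1
Fib(3) = Fib(2) + Fib(1) = 1 + 1 = 2
Fib(4) = Fib(3) + Fib(2) = 2 + 1 = 3
Fib(5) = Fib(4) + Fib(3) = 3 + 2 = 5
Fib(6) = Fib(5) + Fib(4) = 5 + 3 = 8
Fib(7) = Fib(6) + Fib(5) = 8 + 5 = 13
Fib(8) = Fib(7) + Fib(6) = 13 + 8 = 21
Fib(9) = Fib(8) + Fib(7) = 21 + 13 = 34
Fib(10) = Fib(9) + Fib(8) = 34 + 21 = 55
Fib(11) = Fib(10) + Fib(9) = 55 + 34 = 89
Fib(12) = Fib(11) + Fib(10) = 89 + 55 = 144
Fib(13) = Fib(12) + Fib(11) = 144 + 89 = 233
Fib(14) = Fib(13) + Fib(12) = 233 + 144 = 377
Fib(15) = Fib(14) + Fib(13) = 377 + 233 = 610
Fib(16) = Fib(15) + Fib(14) = 610 + 377 = 987
Fib(17) = Fib(16) + Fib(15) = 987 + 610 = 1597
Fib(18) = Fib(17) + Fib(16) = 1597 + 987 = 2584
Fib(19) = Fib(18) + Fib(17) = 2584 + 1597 = 4181
Fib(20) = Fib(19) + Fib(18) = 4181 + 2584 = 6765
Fib(21) = Fib(20) + Fib(19) = 6765 + 4181 = 10946
Fib(22) = Fib(21) + Fib(20) = 10946 + 6765 = 17711
Fib(23) = Fib(22) + Fib(21) = 17711 + 10946 = 28657

28657


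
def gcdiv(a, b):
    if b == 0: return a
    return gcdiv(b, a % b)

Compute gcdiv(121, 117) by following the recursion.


gcdiv(121, 117) = gcdiv(117, 4)
gcdiv(117, 4) = gcdiv(4, 1)
gcdiv(4, 1) = gcdiv(1, 0)
gcdiv(1, 0) = 1  (base case)

1


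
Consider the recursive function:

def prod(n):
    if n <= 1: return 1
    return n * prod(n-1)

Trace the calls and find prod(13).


prod(13)
= 13 * prod(12)
= 13 * 12 * prod(11)
= 13 * 12 * 11 * prod(10)
= 13 * 12 * 11 * 10 * prod(9)
= 13 * 12 * 11 * 10 * 9 * prod(8)
= 13 * 12 * 11 * 10 * 9 * 8 * prod(7)
= 13 * 12 * 11 * 10 * 9 * 8 * 7 * prod(6)
= 13 * 12 * 11 * 10 * 9 * 8 * 7 * 6 * prod(5)
= 13 * 12 * 11 * 10 * 9 * 8 * 7 * 6 * 5 * prod(4)
= 13 * 12 * 11 * 10 * 9 * 8 * 7 * 6 * 5 * 4 * prod(3)
= 13 * 12 * 11 * 10 * 9 * 8 * 7 * 6 * 5 * 4 * 3 * prod(2)
= 13 * 12 * 11 * 10 * 9 * 8 * 7 * 6 * 5 * 4 * 3 * 2 * prod(1)
= 13 * 12 * 11 * 10 * 9 * 8 * 7 * 6 * 5 * 4 * 3 * 2 * 1
= 6227020800

6227020800


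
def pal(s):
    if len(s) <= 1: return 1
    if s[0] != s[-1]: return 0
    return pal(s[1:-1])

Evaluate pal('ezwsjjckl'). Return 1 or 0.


pal('ezwsjjckl'): s[0]='e' != s[-1]='l' -> return 0
Result: 0 (not a palindrome)

0


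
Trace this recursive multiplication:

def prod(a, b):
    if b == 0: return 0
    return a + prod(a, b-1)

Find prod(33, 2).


prod(33, 2) = 33 + prod(33, 1)
prod(33, 1) = 33 + prod(33, 0)
prod(33, 0) = 0  (base case)
Total: 33 + 33 + 0 = 66

66


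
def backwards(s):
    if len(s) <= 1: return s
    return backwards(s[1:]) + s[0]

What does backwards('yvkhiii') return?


backwards('yvkhiii') = backwards('vkhiii') + 'y'
backwards('vkhiii') = backwards('khiii') + 'v'
backwards('khiii') = backwards('hiii') + 'k'
backwards('hiii') = backwards('iii') + 'h'
backwards('iii') = backwards('ii') + 'i'
backwards('ii') = backwards('i') + 'i'
backwards('i') = 'i'  (base case)
Concatenating: 'i' + 'i' + 'i' + 'h' + 'k' + 'v' + 'y' = 'iiihkvy'

iiihkvy


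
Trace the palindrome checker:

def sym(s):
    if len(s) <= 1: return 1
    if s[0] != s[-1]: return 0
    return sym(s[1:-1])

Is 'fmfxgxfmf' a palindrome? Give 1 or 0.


sym('fmfxgxfmf'): s[0]='f' == s[-1]='f' -> check sym('mfxgxfm')
sym('mfxgxfm'): s[0]='m' == s[-1]='m' -> check sym('fxgxf')
sym('fxgxf'): s[0]='f' == s[-1]='f' -> check sym('xgx')
sym('xgx'): s[0]='x' == s[-1]='x' -> check sym('g')
sym('g'): len <= 1 -> return 1  (base case)
Result: 1 (palindrome)

1


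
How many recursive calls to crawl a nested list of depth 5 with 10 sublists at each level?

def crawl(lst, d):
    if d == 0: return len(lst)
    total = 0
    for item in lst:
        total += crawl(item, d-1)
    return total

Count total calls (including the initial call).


At depth 0 (root): 1 call
At depth 1: each of 1 parents calls crawl on 10 children = 10 calls
At depth 2: each of 10 parents calls crawl on 10 children = 100 calls
At depth 3: each of 100 parents calls crawl on 10 children = 1000 calls
At depth 4: each of 1000 parents calls crawl on 10 children = 10000 calls
At depth 5: each of 10000 parents calls crawl on 10 children = 100000 calls
Total: 1 + 10 + 100 + 1000 + 10000 + 100000 = 111111

111111


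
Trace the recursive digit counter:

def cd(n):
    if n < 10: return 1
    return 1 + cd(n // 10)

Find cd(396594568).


cd(396594568) = 1 + cd(39659456)
cd(39659456) = 1 + cd(3965945)
cd(3965945) = 1 + cd(396594)
cd(396594) = 1 + cd(39659)
cd(39659) = 1 + cd(3965)
cd(3965) = 1 + cd(396)
cd(396) = 1 + cd(39)
cd(39) = 1 + cd(3)
cd(3) = 1  (base case: 3 < 10)
Unwinding: 1 + 1 + 1 + 1 + 1 + 1 + 1 + 1 + 1 = 9

9


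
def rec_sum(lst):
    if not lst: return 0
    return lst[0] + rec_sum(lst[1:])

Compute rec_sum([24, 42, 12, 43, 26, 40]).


rec_sum([24, 42, 12, 43, 26, 40]) = 24 + rec_sum([42, 12, 43, 26, 40])
rec_sum([42, 12, 43, 26, 40]) = 42 + rec_sum([12, 43, 26, 40])
rec_sum([12, 43, 26, 40]) = 12 + rec_sum([43, 26, 40])
rec_sum([43, 26, 40]) = 43 + rec_sum([26, 40])
rec_sum([26, 40]) = 26 + rec_sum([40])
rec_sum([40]) = 40 + rec_sum([])
rec_sum([]) = 0  (base case)
Total: 24 + 42 + 12 + 43 + 26 + 40 + 0 = 187

187


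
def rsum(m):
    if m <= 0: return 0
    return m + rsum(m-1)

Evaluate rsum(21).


rsum(21)
= 21 + 20 + 19 + 18 + 17 + 16 + 15 + 14 + 13 + 12 + 11 + 10 + 9 + 8 + 7 + 6 + 5 + 4 + 3 + 2 + 1 + rsum(0)
= 21 + 20 + 19 + 18 + 17 + 16 + 15 + 14 + 13 + 12 + 11 + 10 + 9 + 8 + 7 + 6 + 5 + 4 + 3 + 2 + 1 + 0
= 231

231


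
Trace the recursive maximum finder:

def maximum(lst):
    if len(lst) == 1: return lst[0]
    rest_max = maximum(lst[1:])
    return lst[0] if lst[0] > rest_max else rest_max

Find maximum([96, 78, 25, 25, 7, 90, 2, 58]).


maximum([96, 78, 25, 25, 7, 90, 2, 58]): compare 96 with maximum([78, 25, 25, 7, 90, 2, 58])
maximum([78, 25, 25, 7, 90, 2, 58]): compare 78 with maximum([25, 25, 7, 90, 2, 58])
maximum([25, 25, 7, 90, 2, 58]): compare 25 with maximum([25, 7, 90, 2, 58])
maximum([25, 7, 90, 2, 58]): compare 25 with maximum([7, 90, 2, 58])
maximum([7, 90, 2, 58]): compare 7 with maximum([90, 2, 58])
maximum([90, 2, 58]): compare 90 with maximum([2, 58])
maximum([2, 58]): compare 2 with maximum([58])
maximum([58]) = 58  (base case)
Compare 2 with 58 -> 58
Compare 90 with 58 -> 90
Compare 7 with 90 -> 90
Compare 25 with 90 -> 90
Compare 25 with 90 -> 90
Compare 78 with 90 -> 90
Compare 96 with 90 -> 96

96


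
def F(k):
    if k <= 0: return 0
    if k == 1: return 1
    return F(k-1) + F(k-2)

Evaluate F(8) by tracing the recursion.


Computing F(8) bottom-up:
F(0) = 0
F(1) = 1
F(2) = F(1) + F(0) = 1 + 0 = 1
F(3) = F(2) + F(1) = 1 + 1 = 2
F(4) = F(3) + F(2) = 2 + 1 = 3
F(5) = F(4) + F(3) = 3 + 2 = 5
F(6) = F(5) + F(4) = 5 + 3 = 8
F(7) = F(6) + F(5) = 8 + 5 = 13
F(8) = F(7) + F(6) = 13 + 8 = 21

21


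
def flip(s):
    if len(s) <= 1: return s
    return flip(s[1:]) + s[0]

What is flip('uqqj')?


flip('uqqj') = flip('qqj') + 'u'
flip('qqj') = flip('qj') + 'q'
flip('qj') = flip('j') + 'q'
flip('j') = 'j'  (base case)
Concatenating: 'j' + 'q' + 'q' + 'u' = 'jqqu'

jqqu


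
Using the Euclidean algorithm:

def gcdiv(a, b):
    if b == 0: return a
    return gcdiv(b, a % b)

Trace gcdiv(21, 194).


gcdiv(21, 194) = gcdiv(194, 21)
gcdiv(194, 21) = gcdiv(21, 5)
gcdiv(21, 5) = gcdiv(5, 1)
gcdiv(5, 1) = gcdiv(1, 0)
gcdiv(1, 0) = 1  (base case)

1


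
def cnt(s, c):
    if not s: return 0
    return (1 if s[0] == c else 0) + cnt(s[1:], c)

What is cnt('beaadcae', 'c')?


s[0]='b' != 'c' -> 0
s[0]='e' != 'c' -> 0
s[0]='a' != 'c' -> 0
s[0]='a' != 'c' -> 0
s[0]='d' != 'c' -> 0
s[0]='c' == 'c' -> 1
s[0]='a' != 'c' -> 0
s[0]='e' != 'c' -> 0
Sum: 0 + 0 + 0 + 0 + 0 + 1 + 0 + 0 = 1

1


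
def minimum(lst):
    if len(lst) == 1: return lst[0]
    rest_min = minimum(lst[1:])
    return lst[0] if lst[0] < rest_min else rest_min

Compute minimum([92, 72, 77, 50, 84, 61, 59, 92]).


minimum([92, 72, 77, 50, 84, 61, 59, 92]): compare 92 with minimum([72, 77, 50, 84, 61, 59, 92])
minimum([72, 77, 50, 84, 61, 59, 92]): compare 72 with minimum([77, 50, 84, 61, 59, 92])
minimum([77, 50, 84, 61, 59, 92]): compare 77 with minimum([50, 84, 61, 59, 92])
minimum([50, 84, 61, 59, 92]): compare 50 with minimum([84, 61, 59, 92])
minimum([84, 61, 59, 92]): compare 84 with minimum([61, 59, 92])
minimum([61, 59, 92]): compare 61 with minimum([59, 92])
minimum([59, 92]): compare 59 with minimum([92])
minimum([92]) = 92  (base case)
Compare 59 with 92 -> 59
Compare 61 with 59 -> 59
Compare 84 with 59 -> 59
Compare 50 with 59 -> 50
Compare 77 with 50 -> 50
Compare 72 with 50 -> 50
Compare 92 with 50 -> 50

50


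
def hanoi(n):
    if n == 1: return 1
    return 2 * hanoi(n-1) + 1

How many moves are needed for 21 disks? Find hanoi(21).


hanoi(21) = 2 * hanoi(20) + 1
hanoi(20) = 2 * hanoi(19) + 1
hanoi(19) = 2 * hanoi(18) + 1
hanoi(18) = 2 * hanoi(17) + 1
hanoi(17) = 2 * hanoi(16) + 1
hanoi(16) = 2 * hanoi(15) + 1
hanoi(15) = 2 * hanoi(14) + 1
hanoi(14) = 2 * hanoi(13) + 1
hanoi(13) = 2 * hanoi(12) + 1
hanoi(12) = 2 * hanoi(11) + 1
hanoi(11) = 2 * hanoi(10) + 1
hanoi(10) = 2 * hanoi(9) + 1
hanoi(9) = 2 * hanoi(8) + 1
hanoi(8) = 2 * hanoi(7) + 1
hanoi(7) = 2 * hanoi(6) + 1
hanoi(6) = 2 * hanoi(5) + 1
hanoi(5) = 2 * hanoi(4) + 1
hanoi(4) = 2 * hanoi(3) + 1
hanoi(3) = 2 * hanoi(2) + 1
hanoi(2) = 2 * hanoi(1) + 1
hanoi(1) = 1  (base case)
hanoi(2) = 2 * 1 + 1 = 3
hanoi(3) = 2 * 3 + 1 = 7
hanoi(4) = 2 * 7 + 1 = 15
hanoi(5) = 2 * 15 + 1 = 31
hanoi(6) = 2 * 31 + 1 = 63
hanoi(7) = 2 * 63 + 1 = 127
hanoi(8) = 2 * 127 + 1 = 255
hanoi(9) = 2 * 255 + 1 = 511
hanoi(10) = 2 * 511 + 1 = 1023
hanoi(11) = 2 * 1023 + 1 = 2047
hanoi(12) = 2 * 2047 + 1 = 4095
hanoi(13) = 2 * 4095 + 1 = 8191
hanoi(14) = 2 * 8191 + 1 = 16383
hanoi(15) = 2 * 16383 + 1 = 32767
hanoi(16) = 2 * 32767 + 1 = 65535
hanoi(17) = 2 * 65535 + 1 = 131071
hanoi(18) = 2 * 131071 + 1 = 262143
hanoi(19) = 2 * 262143 + 1 = 524287
hanoi(20) = 2 * 524287 + 1 = 1048575
hanoi(21) = 2 * 1048575 + 1 = 2097151

2097151


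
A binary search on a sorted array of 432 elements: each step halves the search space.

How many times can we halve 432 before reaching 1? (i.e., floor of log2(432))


432 / 2 = 216
216 / 2 = 108
108 / 2 = 54
54 / 2 = 27
27 / 2 = 13
13 / 2 = 6
6 / 2 = 3
3 / 2 = 1
Reached 1 after 8 halvings

8


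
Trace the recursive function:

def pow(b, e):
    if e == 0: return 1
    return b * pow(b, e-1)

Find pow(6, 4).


pow(6, 4)
= 6 * pow(6, 3)
= 6 * 6 * pow(6, 2)
= 6 * 6 * 6 * pow(6, 1)
= 6 * 6 * 6 * 6 * pow(6, 0)
= 6 * 6 * 6 * 6 * 1
= 1296

1296


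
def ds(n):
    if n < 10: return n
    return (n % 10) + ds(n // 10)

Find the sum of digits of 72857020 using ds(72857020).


ds(72857020) = 0 + ds(7285702)
ds(7285702) = 2 + ds(728570)
ds(728570) = 0 + ds(72857)
ds(72857) = 7 + ds(7285)
ds(7285) = 5 + ds(728)
ds(728) = 8 + ds(72)
ds(72) = 2 + ds(7)
ds(7) = 7  (base case)
Total: 0 + 2 + 0 + 7 + 5 + 8 + 2 + 7 = 31

31


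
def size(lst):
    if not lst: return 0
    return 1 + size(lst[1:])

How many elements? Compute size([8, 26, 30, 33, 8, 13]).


size([8, 26, 30, 33, 8, 13]) = 1 + size([26, 30, 33, 8, 13])
size([26, 30, 33, 8, 13]) = 1 + size([30, 33, 8, 13])
size([30, 33, 8, 13]) = 1 + size([33, 8, 13])
size([33, 8, 13]) = 1 + size([8, 13])
size([8, 13]) = 1 + size([13])
size([13]) = 1 + size([])
size([]) = 0  (base case)
Unwinding: 1 + 1 + 1 + 1 + 1 + 1 + 0 = 6

6


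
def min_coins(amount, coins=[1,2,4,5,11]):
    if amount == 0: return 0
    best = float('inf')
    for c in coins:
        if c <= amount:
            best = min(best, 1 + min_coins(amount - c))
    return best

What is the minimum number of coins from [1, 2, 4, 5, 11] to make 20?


Building up with DP:
min_coins(0) = 0
min_coins(1) = min(1+min_coins(0)=1+0=1) = 1
min_coins(2) = min(1+min_coins(1)=1+1=2, 1+min_coins(0)=1+0=1) = 1
min_coins(3) = min(1+min_coins(2)=1+1=2, 1+min_coins(1)=1+1=2) = 2
min_coins(4) = min(1+min_coins(3)=1+2=3, 1+min_coins(2)=1+1=2, 1+min_coins(0)=1+0=1) = 1
min_coins(5) = min(1+min_coins(4)=1+1=2, 1+min_coins(3)=1+2=3, 1+min_coins(1)=1+1=2, 1+min_coins(0)=1+0=1) = 1
min_coins(6) = min(1+min_coins(5)=1+1=2, 1+min_coins(4)=1+1=2, 1+min_coins(2)=1+1=2, 1+min_coins(1)=1+1=2) = 2
min_coins(7) = min(1+min_coins(6)=1+2=3, 1+min_coins(5)=1+1=2, 1+min_coins(3)=1+2=3, 1+min_coins(2)=1+1=2) = 2
min_coins(8) = min(1+min_coins(7)=1+2=3, 1+min_coins(6)=1+2=3, 1+min_coins(4)=1+1=2, 1+min_coins(3)=1+2=3) = 2
min_coins(9) = min(1+min_coins(8)=1+2=3, 1+min_coins(7)=1+2=3, 1+min_coins(5)=1+1=2, 1+min_coins(4)=1+1=2) = 2
min_coins(10) = min(1+min_coins(9)=1+2=3, 1+min_coins(8)=1+2=3, 1+min_coins(6)=1+2=3, 1+min_coins(5)=1+1=2) = 2
min_coins(11) = min(1+min_coins(10)=1+2=3, 1+min_coins(9)=1+2=3, 1+min_coins(7)=1+2=3, 1+min_coins(6)=1+2=3, 1+min_coins(0)=1+0=1) = 1
min_coins(12) = min(1+min_coins(11)=1+1=2, 1+min_coins(10)=1+2=3, 1+min_coins(8)=1+2=3, 1+min_coins(7)=1+2=3, 1+min_coins(1)=1+1=2) = 2
min_coins(13) = min(1+min_coins(12)=1+2=3, 1+min_coins(11)=1+1=2, 1+min_coins(9)=1+2=3, 1+min_coins(8)=1+2=3, 1+min_coins(2)=1+1=2) = 2
min_coins(14) = min(1+min_coins(13)=1+2=3, 1+min_coins(12)=1+2=3, 1+min_coins(10)=1+2=3, 1+min_coins(9)=1+2=3, 1+min_coins(3)=1+2=3) = 3
min_coins(15) = min(1+min_coins(14)=1+3=4, 1+min_coins(13)=1+2=3, 1+min_coins(11)=1+1=2, 1+min_coins(10)=1+2=3, 1+min_coins(4)=1+1=2) = 2
min_coins(16) = min(1+min_coins(15)=1+2=3, 1+min_coins(14)=1+3=4, 1+min_coins(12)=1+2=3, 1+min_coins(11)=1+1=2, 1+min_coins(5)=1+1=2) = 2
min_coins(17) = min(1+min_coins(16)=1+2=3, 1+min_coins(15)=1+2=3, 1+min_coins(13)=1+2=3, 1+min_coins(12)=1+2=3, 1+min_coins(6)=1+2=3) = 3
min_coins(18) = min(1+min_coins(17)=1+3=4, 1+min_coins(16)=1+2=3, 1+min_coins(14)=1+3=4, 1+min_coins(13)=1+2=3, 1+min_coins(7)=1+2=3) = 3
min_coins(19) = min(1+min_coins(18)=1+3=4, 1+min_coins(17)=1+3=4, 1+min_coins(15)=1+2=3, 1+min_coins(14)=1+3=4, 1+min_coins(8)=1+2=3) = 3
min_coins(20) = min(1+min_coins(19)=1+3=4, 1+min_coins(18)=1+3=4, 1+min_coins(16)=1+2=3, 1+min_coins(15)=1+2=3, 1+min_coins(9)=1+2=3) = 3

3


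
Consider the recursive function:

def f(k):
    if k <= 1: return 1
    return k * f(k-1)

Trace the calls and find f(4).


f(4)
= 4 * f(3)
= 4 * 3 * f(2)
= 4 * 3 * 2 * f(1)
= 4 * 3 * 2 * 1
= 24

24


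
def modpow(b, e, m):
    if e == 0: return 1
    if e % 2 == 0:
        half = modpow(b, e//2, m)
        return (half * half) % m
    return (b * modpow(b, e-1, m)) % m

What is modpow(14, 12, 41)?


modpow(14, 12, 41): e is even, compute modpow(14, 6, 41)
  modpow(14, 6, 41): e is even, compute modpow(14, 3, 41)
    modpow(14, 3, 41): e is odd, compute modpow(14, 2, 41)
      modpow(14, 2, 41): e is even, compute modpow(14, 1, 41)
        modpow(14, 1, 41): e is odd, compute modpow(14, 0, 41)
          modpow(14, 0, 41) = 1
        (14 * 1) % 41 = 14
      half=14, (14*14) % 41 = 32
    (14 * 32) % 41 = 38
  half=38, (38*38) % 41 = 9
half=9, (9*9) % 41 = 40

40


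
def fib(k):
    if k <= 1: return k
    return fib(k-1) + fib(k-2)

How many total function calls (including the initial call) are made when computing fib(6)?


Let C(n) = total calls for fib(n)
C(0) = 1, C(1) = 1
C(2) = 1 + C(1) + C(0) = 1 + 1 + 1 = 3
C(3) = 1 + C(2) + C(1) = 1 + 3 + 1 = 5
C(4) = 1 + C(3) + C(2) = 1 + 5 + 3 = 9
C(5) = 1 + C(4) + C(3) = 1 + 9 + 5 = 15
C(6) = 1 + C(5) + C(4) = 1 + 15 + 9 = 25

25


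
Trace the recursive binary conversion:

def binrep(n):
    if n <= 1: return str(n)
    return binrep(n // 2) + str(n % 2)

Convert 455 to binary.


binrep(455) = binrep(227) + '1'
binrep(227) = binrep(113) + '1'
binrep(113) = binrep(56) + '1'
binrep(56) = binrep(28) + '0'
binrep(28) = binrep(14) + '0'
binrep(14) = binrep(7) + '0'
binrep(7) = binrep(3) + '1'
binrep(3) = binrep(1) + '1'
binrep(1) = '1'  (base case)
Concatenating: '1' + '1' + '1' + '0' + '0' + '0' + '1' + '1' + '1' = '111000111'

111000111
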